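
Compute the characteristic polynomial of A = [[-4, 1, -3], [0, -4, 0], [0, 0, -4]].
χ_A(x) = (x + 4)^3

xI - A = [[x + 4, -1, 3], [0, x + 4, 0], [0, 0, x + 4]].

Expanding det(xI - A) along the first row:
det(xI - A) = + (x + 4)·det([[x + 4, 0], [0, x + 4]]) - (-1)·det([[0, 0], [0, x + 4]]) + (3)·det([[0, x + 4], [0, 0]]).

Evaluating gives χ_A(x) = x^3 + 12x^2 + 48x + 64 = (x + 4)^3.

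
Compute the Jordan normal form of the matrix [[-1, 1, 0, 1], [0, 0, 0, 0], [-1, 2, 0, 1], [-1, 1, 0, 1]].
J = [[0, 1, 0, 0], [0, 0, 0, 0], [0, 0, 0, 1], [0, 0, 0, 0]]

The characteristic polynomial is det(xI - A) = x^4, so the eigenvalues are 0 (algebraic multiplicity 4).

For λ = 0: rank(A) = 2, rank(A^2) = 0. The eigenspace has dimension 4 - 2 = 2, so there are 2 Jordan blocks; the rank sequence gives block sizes [2, 2].

Assembling the blocks gives the Jordan form J above.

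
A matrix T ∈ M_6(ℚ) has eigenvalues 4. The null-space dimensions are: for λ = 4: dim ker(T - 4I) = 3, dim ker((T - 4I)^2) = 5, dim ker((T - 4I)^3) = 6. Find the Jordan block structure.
Jordan blocks: (4, 3), (4, 2), (4, 1)

λ = 4: successive nullity increments [3, 2, 1] count blocks of size ≥ k; block sizes are [3, 2, 1].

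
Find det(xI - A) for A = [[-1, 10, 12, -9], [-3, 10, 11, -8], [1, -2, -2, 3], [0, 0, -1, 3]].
χ_A(x) = (x - 4)(x - 2)^3

xI - A = [[x + 1, -10, -12, 9], [3, x - 10, -11, 8], [-1, 2, x + 2, -3], [0, 0, 1, x - 3]].

Expanding det(xI - A) along the first row:
det(xI - A) = + (x + 1)·det([[x - 10, -11, 8], [2, x + 2, -3], [0, 1, x - 3]]) - (-10)·det([[3, -11, 8], [-1, x + 2, -3], [0, 1, x - 3]]) + (-12)·det([[3, x - 10, 8], [-1, 2, -3], [0, 0, x - 3]]) - (9)·det([[3, x - 10, -11], [-1, 2, x + 2], [0, 0, 1]]).

Evaluating gives χ_A(x) = x^4 - 10x^3 + 36x^2 - 56x + 32 = (x - 4)(x - 2)^3.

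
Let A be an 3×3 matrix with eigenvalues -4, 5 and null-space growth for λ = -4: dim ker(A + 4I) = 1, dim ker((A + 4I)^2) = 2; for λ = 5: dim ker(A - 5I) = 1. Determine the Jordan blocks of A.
Jordan blocks: (-4, 2), (5, 1)

λ = -4: successive nullity increments [1, 1] count blocks of size ≥ k; block sizes are [2].
λ = 5: successive nullity increments [1] count blocks of size ≥ k; block sizes are [1].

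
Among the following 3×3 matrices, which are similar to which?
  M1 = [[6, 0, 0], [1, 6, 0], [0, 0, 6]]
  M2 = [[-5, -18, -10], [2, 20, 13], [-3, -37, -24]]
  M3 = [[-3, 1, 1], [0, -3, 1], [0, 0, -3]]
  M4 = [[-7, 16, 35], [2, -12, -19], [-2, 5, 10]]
2 classes: {M1}, {M2, M3, M4}

Characteristic polynomials: χ_{M1} = (x - 6)^3, χ_{M2} = (x + 3)^3, χ_{M3} = (x + 3)^3, χ_{M4} = (x + 3)^3.

{M1}: invariant factors x - 6, (x - 6)^2.

{M2, M3, M4}: invariant factors (x + 3)^3.

Matrices are similar if and only if their invariant-factor lists agree; the partition into similarity classes is {M1}, {M2, M3, M4}.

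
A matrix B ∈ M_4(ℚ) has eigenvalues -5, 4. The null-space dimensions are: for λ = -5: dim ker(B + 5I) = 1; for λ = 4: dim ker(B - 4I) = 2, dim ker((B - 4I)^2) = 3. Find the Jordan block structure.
Jordan blocks: (-5, 1), (4, 2), (4, 1)

λ = -5: successive nullity increments [1] count blocks of size ≥ k; block sizes are [1].
λ = 4: successive nullity increments [2, 1] count blocks of size ≥ k; block sizes are [2, 1].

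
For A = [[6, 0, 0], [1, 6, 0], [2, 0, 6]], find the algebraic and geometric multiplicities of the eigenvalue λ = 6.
The characteristic polynomial is (x - 6)^3, so the factor x - 6 appears with exponent 3: the algebraic multiplicity is 3.

rank(A - 6I) = 1, so the eigenspace has dimension 3 - 1 = 2: the geometric multiplicity is 2.

Since 2 < 3, A is not diagonalizable.

algebraic multiplicity 3, geometric multiplicity 2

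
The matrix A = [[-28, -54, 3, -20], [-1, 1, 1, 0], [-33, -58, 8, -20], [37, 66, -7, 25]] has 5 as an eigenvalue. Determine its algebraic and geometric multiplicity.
The characteristic polynomial is (x - 5)(x - 3)^2(x + 5), so the factor x - 5 appears with exponent 1: the algebraic multiplicity is 1.

rank(A - 5I) = 3, so the eigenspace has dimension 4 - 3 = 1: the geometric multiplicity is 1.

algebraic multiplicity 1, geometric multiplicity 1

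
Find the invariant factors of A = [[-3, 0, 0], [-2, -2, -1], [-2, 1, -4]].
x + 3, (x + 3)^2

The Jordan structure of A has elementary divisors (x + 3)^2, (x + 3). Arranging the block sizes at each eigenvalue in decreasing order and taking row products gives the invariant factors.

Invariant factors (smallest first, each dividing the next): x + 3, (x + 3)^2.

Check: the last factor (x + 3)^2 is the minimal polynomial, and the product (x + 3)^3 is the characteristic polynomial.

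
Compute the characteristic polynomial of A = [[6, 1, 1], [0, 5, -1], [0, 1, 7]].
xI - A = [[x - 6, -1, -1], [0, x - 5, 1], [0, -1, x - 7]].

Expanding det(xI - A) along the first row:
det(xI - A) = + (x - 6)·det([[x - 5, 1], [-1, x - 7]]) - (-1)·det([[0, 1], [0, x - 7]]) + (-1)·det([[0, x - 5], [0, -1]]).

Evaluating gives χ_A(x) = x^3 - 18x^2 + 108x - 216 = (x - 6)^3.

χ_A(x) = (x - 6)^3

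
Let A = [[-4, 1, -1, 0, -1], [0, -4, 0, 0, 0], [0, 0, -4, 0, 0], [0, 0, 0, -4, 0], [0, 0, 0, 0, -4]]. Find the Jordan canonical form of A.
J = [[-4, 1, 0, 0, 0], [0, -4, 0, 0, 0], [0, 0, -4, 0, 0], [0, 0, 0, -4, 0], [0, 0, 0, 0, -4]]

The characteristic polynomial is det(xI - A) = (x + 4)^5, so the eigenvalues are -4 (algebraic multiplicity 5).

For λ = -4: rank(A + 4I) = 1, rank((A + 4I)^2) = 0. The eigenspace has dimension 5 - 1 = 4, so there are 4 Jordan blocks; the rank sequence gives block sizes [2, 1, 1, 1].

Assembling the blocks gives the Jordan form J above.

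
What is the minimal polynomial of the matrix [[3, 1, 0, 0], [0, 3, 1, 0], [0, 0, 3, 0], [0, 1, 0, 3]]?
m_A(x) = (x - 3)^3

The characteristic polynomial factors as (x - 3)^4. The minimal polynomial is ∏(x - λ)^{k_λ} where k_λ is the size of the largest Jordan block at λ.

For λ = 3: rank(A - 3I) = 2, and the largest Jordan block has size 3 (the smallest k with rank((A - 3I)^k) = rank((A - 3I)^(k+1))).

So m_A(x) = (x - 3)^3.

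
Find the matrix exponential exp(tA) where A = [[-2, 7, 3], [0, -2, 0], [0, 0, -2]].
A has Jordan form J = [[-2, 1, 0], [0, -2, 0], [0, 0, -2]] with A = PJP^{-1}, so e^{tA} = P e^{tJ} P^{-1}.

For a Jordan block J_k(λ), e^{tJ_k(λ)} = e^{λt} · (I + tN + t^2 N^2/2! + ... + t^{k-1} N^{k-1}/(k-1)!) where N is the nilpotent superdiagonal part.

Assembling the blocks and conjugating back gives the entries of e^{tA} as shown above.

e^{tA} = [[e^{-2*t}, 7*t*e^{-2*t}, 3*t*e^{-2*t}], [0, e^{-2*t}, 0], [0, 0, e^{-2*t}]]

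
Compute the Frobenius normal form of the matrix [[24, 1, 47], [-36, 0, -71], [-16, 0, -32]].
The invariant factors of A (the non-unit diagonal entries of the Smith normal form of xI - A over ℚ[x]) are (x + 2)^2(x + 4), each dividing the next. The characteristic polynomial is their product, (x + 2)^2(x + 4).

The rational canonical form is the block-diagonal matrix of companion matrices C(f_i):
R = [[0, 0, -16], [1, 0, -20], [0, 1, -8]].

R = [[0, 0, -16], [1, 0, -20], [0, 1, -8]]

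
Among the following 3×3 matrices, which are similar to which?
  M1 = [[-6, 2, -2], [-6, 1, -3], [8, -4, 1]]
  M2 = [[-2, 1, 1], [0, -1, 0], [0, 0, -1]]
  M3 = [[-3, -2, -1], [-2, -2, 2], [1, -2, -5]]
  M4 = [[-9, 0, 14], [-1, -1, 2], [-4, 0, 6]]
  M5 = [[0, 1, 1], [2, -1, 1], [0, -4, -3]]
Characteristic polynomials: χ_{M1} = (x + 1)^2(x + 2), χ_{M2} = (x + 1)^2(x + 2), χ_{M3} = (x + 2)(x + 4)^2, χ_{M4} = (x + 1)^2(x + 2), χ_{M5} = (x + 1)^2(x + 2).

{M1, M4, M5}: invariant factors (x + 1)^2(x + 2).

{M2}: invariant factors x + 1, (x + 1)(x + 2).

{M3}: invariant factors (x + 2)(x + 4)^2.

Matrices are similar if and only if their invariant-factor lists agree; the partition into similarity classes is {M1, M4, M5}, {M2}, {M3}.

3 classes: {M1, M4, M5}, {M2}, {M3}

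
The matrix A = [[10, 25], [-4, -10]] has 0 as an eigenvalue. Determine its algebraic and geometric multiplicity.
algebraic multiplicity 2, geometric multiplicity 1

The characteristic polynomial is x^2, so the factor x appears with exponent 2: the algebraic multiplicity is 2.

rank(A) = 1, so the eigenspace has dimension 2 - 1 = 1: the geometric multiplicity is 1.

Since 1 < 2, A is not diagonalizable.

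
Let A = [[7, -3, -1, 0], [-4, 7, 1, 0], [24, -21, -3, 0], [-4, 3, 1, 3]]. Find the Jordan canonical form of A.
The characteristic polynomial is det(xI - A) = (x - 4)^2(x - 3)^2, so the eigenvalues are 3 (algebraic multiplicity 2), 4 (algebraic multiplicity 2).

For λ = 3: rank(A - 3I) = 2. The eigenspace has dimension 4 - 2 = 2, so there are 2 Jordan blocks; the rank sequence gives block sizes [1, 1].

For λ = 4: rank(A - 4I) = 3, rank((A - 4I)^2) = 2. The eigenspace has dimension 4 - 3 = 1, so there is 1 Jordan block; the rank sequence gives block sizes [2].

Assembling the blocks gives the Jordan form J above.

J = [[3, 0, 0, 0], [0, 3, 0, 0], [0, 0, 4, 1], [0, 0, 0, 4]]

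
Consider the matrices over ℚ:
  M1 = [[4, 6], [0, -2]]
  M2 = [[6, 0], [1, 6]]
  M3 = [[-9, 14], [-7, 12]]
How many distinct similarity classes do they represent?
3 classes: {M1}, {M2}, {M3}

Characteristic polynomials: χ_{M1} = (x - 4)(x + 2), χ_{M2} = (x - 6)^2, χ_{M3} = (x - 5)(x + 2).

{M1}: invariant factors (x - 4)(x + 2).

{M2}: invariant factors (x - 6)^2.

{M3}: invariant factors (x - 5)(x + 2).

Matrices are similar if and only if their invariant-factor lists agree; the partition into similarity classes is {M1}, {M2}, {M3}.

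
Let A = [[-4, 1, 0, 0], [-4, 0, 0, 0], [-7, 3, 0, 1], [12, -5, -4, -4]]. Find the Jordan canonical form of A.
The characteristic polynomial is det(xI - A) = (x + 2)^4, so the eigenvalues are -2 (algebraic multiplicity 4).

For λ = -2: rank(A + 2I) = 2, rank((A + 2I)^2) = 0. The eigenspace has dimension 4 - 2 = 2, so there are 2 Jordan blocks; the rank sequence gives block sizes [2, 2].

Assembling the blocks gives the Jordan form J above.

J = [[-2, 1, 0, 0], [0, -2, 0, 0], [0, 0, -2, 1], [0, 0, 0, -2]]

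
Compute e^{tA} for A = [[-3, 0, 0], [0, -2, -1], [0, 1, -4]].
A has Jordan form J = [[-3, 1, 0], [0, -3, 0], [0, 0, -3]] with A = PJP^{-1}, so e^{tA} = P e^{tJ} P^{-1}.

For a Jordan block J_k(λ), e^{tJ_k(λ)} = e^{λt} · (I + tN + t^2 N^2/2! + ... + t^{k-1} N^{k-1}/(k-1)!) where N is the nilpotent superdiagonal part.

Assembling the blocks and conjugating back gives the entries of e^{tA} as shown above.

e^{tA} = [[e^{-3*t}, 0, 0], [0, (t + 1)*e^{-3*t}, -t*e^{-3*t}], [0, t*e^{-3*t}, (1 - t)*e^{-3*t}]]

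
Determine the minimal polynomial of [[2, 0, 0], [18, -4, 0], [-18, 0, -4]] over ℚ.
The characteristic polynomial factors as (x - 2)(x + 4)^2. The minimal polynomial is ∏(x - λ)^{k_λ} where k_λ is the size of the largest Jordan block at λ.

For λ = -4: rank(A + 4I) = 1, and the largest Jordan block has size 1 (the smallest k with rank((A + 4I)^k) = rank((A + 4I)^(k+1))).
For λ = 2: rank(A - 2I) = 2, and the largest Jordan block has size 1 (the smallest k with rank((A - 2I)^k) = rank((A - 2I)^(k+1))).

So m_A(x) = (x - 2)(x + 4).

m_A(x) = (x - 2)(x + 4)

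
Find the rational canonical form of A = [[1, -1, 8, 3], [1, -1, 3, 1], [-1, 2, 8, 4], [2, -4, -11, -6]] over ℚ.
The invariant factors of A (the non-unit diagonal entries of the Smith normal form of xI - A over ℚ[x]) are x^2(x^2 - 2x - 4), each dividing the next. The characteristic polynomial is their product, x^2(x^2 - 2x - 4).

The rational canonical form is the block-diagonal matrix of companion matrices C(f_i):
R = [[0, 0, 0, 0], [1, 0, 0, 0], [0, 1, 0, 4], [0, 0, 1, 2]].

Note the characteristic polynomial does not split into linear factors over ℚ, so A has no Jordan form over ℚ; the rational canonical form exists over any field.

R = [[0, 0, 0, 0], [1, 0, 0, 0], [0, 1, 0, 4], [0, 0, 1, 2]]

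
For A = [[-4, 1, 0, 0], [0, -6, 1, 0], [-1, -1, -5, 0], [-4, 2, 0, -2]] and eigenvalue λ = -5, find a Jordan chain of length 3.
We seek v_1 ∈ ker((A + 5I)^3) \ ker((A + 5I)^2), then set v_{i+1} = (A + 5I) v_i.

One such chain is v_1 = [[0, 0, 1, 0]]^T, v_2 = [[0, 1, 0, 0]]^T, v_3 = [[1, -1, -1, 2]]^T. Check: (A + 5I) v_3 = [[0, 0, 0, 0]]^T = 0.

v_1 = [[0, 0, 1, 0]]^T, v_2 = [[0, 1, 0, 0]]^T, v_3 = [[1, -1, -1, 2]]^T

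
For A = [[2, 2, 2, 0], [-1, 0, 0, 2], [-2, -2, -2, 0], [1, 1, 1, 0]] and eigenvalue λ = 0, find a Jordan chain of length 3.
We seek v_1 ∈ ker(A^3) \ ker(A^2), then set v_{i+1} = A v_i.

One such chain is v_1 = [[-1, 0, 1, 0]]^T, v_2 = [[0, 1, 0, 0]]^T, v_3 = [[2, 0, -2, 1]]^T. Check: A v_3 = [[0, 0, 0, 0]]^T = 0.

v_1 = [[-1, 0, 1, 0]]^T, v_2 = [[0, 1, 0, 0]]^T, v_3 = [[2, 0, -2, 1]]^T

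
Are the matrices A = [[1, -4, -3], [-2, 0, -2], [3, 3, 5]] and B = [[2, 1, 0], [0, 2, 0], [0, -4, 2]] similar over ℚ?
Both have characteristic polynomial (x - 2)^3, but the minimal polynomial of A is (x - 2)^3 while the minimal polynomial of B is (x - 2)^2. The minimal polynomial is a similarity invariant, so A and B are not similar.

No.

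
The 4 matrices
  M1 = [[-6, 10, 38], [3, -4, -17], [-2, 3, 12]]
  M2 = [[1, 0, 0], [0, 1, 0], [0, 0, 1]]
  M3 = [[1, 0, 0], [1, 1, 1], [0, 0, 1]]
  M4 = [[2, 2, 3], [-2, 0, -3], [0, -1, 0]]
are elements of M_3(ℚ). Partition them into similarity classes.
Characteristic polynomials: χ_{M1} = x(x - 1)^2, χ_{M2} = (x - 1)^3, χ_{M3} = (x - 1)^3, χ_{M4} = x(x - 1)^2.

{M1, M4}: invariant factors x(x - 1)^2.

{M2}: invariant factors x - 1, x - 1, x - 1.

{M3}: invariant factors x - 1, (x - 1)^2.

Matrices are similar if and only if their invariant-factor lists agree; the partition into similarity classes is {M1, M4}, {M2}, {M3}.

3 classes: {M1, M4}, {M2}, {M3}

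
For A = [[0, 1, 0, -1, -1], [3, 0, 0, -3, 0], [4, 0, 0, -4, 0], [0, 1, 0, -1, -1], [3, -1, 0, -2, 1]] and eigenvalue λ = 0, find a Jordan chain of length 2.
v_1 = [[1, 3, 3, 1, 1]]^T, v_2 = [[1, 0, 0, 1, -1]]^T

We seek v_1 ∈ ker(A^2) \ ker(A), then set v_{i+1} = A v_i.

One such chain is v_1 = [[1, 3, 3, 1, 1]]^T, v_2 = [[1, 0, 0, 1, -1]]^T. Check: A v_2 = [[0, 0, 0, 0, 0]]^T = 0.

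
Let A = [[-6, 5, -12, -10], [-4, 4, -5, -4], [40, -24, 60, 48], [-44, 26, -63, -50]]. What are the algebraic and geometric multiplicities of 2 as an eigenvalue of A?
The characteristic polynomial is (x - 2)^4, so the factor x - 2 appears with exponent 4: the algebraic multiplicity is 4.

rank(A - 2I) = 2, so the eigenspace has dimension 4 - 2 = 2: the geometric multiplicity is 2.

Since 2 < 4, A is not diagonalizable.

algebraic multiplicity 4, geometric multiplicity 2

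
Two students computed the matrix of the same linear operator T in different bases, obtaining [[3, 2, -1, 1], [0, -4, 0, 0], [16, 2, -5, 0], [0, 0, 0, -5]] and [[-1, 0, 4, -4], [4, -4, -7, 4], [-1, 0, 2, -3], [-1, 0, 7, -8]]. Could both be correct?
Yes.

Two matrices over a field are similar if and only if they have the same invariant factors.

Both A and B have characteristic polynomial (x + 1)^2(x + 4)(x + 5) and minimal polynomial (x + 1)^2(x + 4)(x + 5). Computing further, both have invariant factors (x + 1)^2(x + 4)(x + 5). Hence A and B are similar.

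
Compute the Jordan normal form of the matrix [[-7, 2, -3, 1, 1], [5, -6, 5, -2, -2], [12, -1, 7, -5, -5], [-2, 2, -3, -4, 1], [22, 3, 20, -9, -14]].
J = [[-5, 1, 0, 0, 0], [0, -5, 1, 0, 0], [0, 0, -5, 0, 0], [0, 0, 0, -5, 0], [0, 0, 0, 0, -4]]

The characteristic polynomial is det(xI - A) = (x + 4)(x + 5)^4, so the eigenvalues are -5 (algebraic multiplicity 4), -4 (algebraic multiplicity 1).

For λ = -5: rank(A + 5I) = 3, rank((A + 5I)^2) = 2, rank((A + 5I)^3) = 1. The eigenspace has dimension 5 - 3 = 2, so there are 2 Jordan blocks; the rank sequence gives block sizes [3, 1].

For λ = -4: algebraic multiplicity 1 gives one 1×1 block.

Assembling the blocks gives the Jordan form J above.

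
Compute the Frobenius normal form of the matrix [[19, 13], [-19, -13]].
R = [[0, 0], [1, 6]]

The invariant factors of A (the non-unit diagonal entries of the Smith normal form of xI - A over ℚ[x]) are x(x - 6), each dividing the next. The characteristic polynomial is their product, x(x - 6).

The rational canonical form is the block-diagonal matrix of companion matrices C(f_i):
R = [[0, 0], [1, 6]].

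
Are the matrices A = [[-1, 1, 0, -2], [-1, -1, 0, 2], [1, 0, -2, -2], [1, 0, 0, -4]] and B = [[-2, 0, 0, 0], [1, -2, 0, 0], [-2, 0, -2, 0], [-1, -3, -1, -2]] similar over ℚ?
Two matrices over a field are similar if and only if they have the same invariant factors.

Both A and B have characteristic polynomial (x + 2)^4 and minimal polynomial (x + 2)^3. Computing further, both have invariant factors x + 2, (x + 2)^3. Hence A and B are similar.

Yes.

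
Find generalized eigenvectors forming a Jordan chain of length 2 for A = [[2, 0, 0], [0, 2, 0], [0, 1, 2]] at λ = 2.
v_1 = [[0, 1, -1]]^T, v_2 = [[0, 0, 1]]^T

We seek v_1 ∈ ker((A - 2I)^2) \ ker(A - 2I), then set v_{i+1} = (A - 2I) v_i.

One such chain is v_1 = [[0, 1, -1]]^T, v_2 = [[0, 0, 1]]^T. Check: (A - 2I) v_2 = [[0, 0, 0]]^T = 0.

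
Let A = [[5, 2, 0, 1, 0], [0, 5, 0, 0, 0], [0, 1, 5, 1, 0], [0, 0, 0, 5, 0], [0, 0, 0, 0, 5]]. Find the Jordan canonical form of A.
The characteristic polynomial is det(xI - A) = (x - 5)^5, so the eigenvalues are 5 (algebraic multiplicity 5).

For λ = 5: rank(A - 5I) = 2, rank((A - 5I)^2) = 0. The eigenspace has dimension 5 - 2 = 3, so there are 3 Jordan blocks; the rank sequence gives block sizes [2, 2, 1].

Assembling the blocks gives the Jordan form J above.

J = [[5, 1, 0, 0, 0], [0, 5, 0, 0, 0], [0, 0, 5, 1, 0], [0, 0, 0, 5, 0], [0, 0, 0, 0, 5]]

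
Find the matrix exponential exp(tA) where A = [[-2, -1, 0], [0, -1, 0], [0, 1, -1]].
A has Jordan form J = [[-2, 0, 0], [0, -1, 1], [0, 0, -1]] with A = PJP^{-1}, so e^{tA} = P e^{tJ} P^{-1}.

For a Jordan block J_k(λ), e^{tJ_k(λ)} = e^{λt} · (I + tN + t^2 N^2/2! + ... + t^{k-1} N^{k-1}/(k-1)!) where N is the nilpotent superdiagonal part.

Assembling the blocks and conjugating back gives the entries of e^{tA} as shown above.

e^{tA} = [[e^{-2*t}, (1 - e^{t})*e^{-2*t}, 0], [0, e^{-t}, 0], [0, t*e^{-t}, e^{-t}]]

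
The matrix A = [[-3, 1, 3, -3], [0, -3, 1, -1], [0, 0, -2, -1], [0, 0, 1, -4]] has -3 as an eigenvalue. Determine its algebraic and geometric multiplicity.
The characteristic polynomial is (x + 3)^4, so the factor x + 3 appears with exponent 4: the algebraic multiplicity is 4.

rank(A + 3I) = 2, so the eigenspace has dimension 4 - 2 = 2: the geometric multiplicity is 2.

Since 2 < 4, A is not diagonalizable.

algebraic multiplicity 4, geometric multiplicity 2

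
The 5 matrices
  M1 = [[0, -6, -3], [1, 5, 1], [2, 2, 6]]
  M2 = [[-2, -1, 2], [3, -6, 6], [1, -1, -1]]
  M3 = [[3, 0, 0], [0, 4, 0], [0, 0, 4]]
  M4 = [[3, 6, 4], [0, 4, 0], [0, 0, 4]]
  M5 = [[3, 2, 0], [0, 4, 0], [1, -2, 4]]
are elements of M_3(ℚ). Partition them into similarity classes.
3 classes: {M1}, {M2}, {M3, M4, M5}

Characteristic polynomials: χ_{M1} = (x - 4)^2(x - 3), χ_{M2} = (x + 3)^3, χ_{M3} = (x - 4)^2(x - 3), χ_{M4} = (x - 4)^2(x - 3), χ_{M5} = (x - 4)^2(x - 3).

{M1}: invariant factors (x - 4)^2(x - 3).

{M2}: invariant factors x + 3, (x + 3)^2.

{M3, M4, M5}: invariant factors x - 4, (x - 4)(x - 3).

Matrices are similar if and only if their invariant-factor lists agree; the partition into similarity classes is {M1}, {M2}, {M3, M4, M5}.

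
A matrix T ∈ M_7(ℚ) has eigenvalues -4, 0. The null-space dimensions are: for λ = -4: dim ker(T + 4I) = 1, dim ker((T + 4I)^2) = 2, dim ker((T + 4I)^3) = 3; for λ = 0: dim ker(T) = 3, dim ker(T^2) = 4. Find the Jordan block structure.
Jordan blocks: (-4, 3), (0, 2), (0, 1), (0, 1)

λ = -4: successive nullity increments [1, 1, 1] count blocks of size ≥ k; block sizes are [3].
λ = 0: successive nullity increments [3, 1] count blocks of size ≥ k; block sizes are [2, 1, 1].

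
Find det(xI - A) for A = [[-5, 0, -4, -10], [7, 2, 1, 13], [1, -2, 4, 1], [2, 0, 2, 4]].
χ_A(x) = (x - 2)^3(x + 1)

xI - A = [[x + 5, 0, 4, 10], [-7, x - 2, -1, -13], [-1, 2, x - 4, -1], [-2, 0, -2, x - 4]].

Expanding det(xI - A) along the first row:
det(xI - A) = + (x + 5)·det([[x - 2, -1, -13], [2, x - 4, -1], [0, -2, x - 4]]) - (0)·det([[-7, -1, -13], [-1, x - 4, -1], [-2, -2, x - 4]]) + (4)·det([[-7, x - 2, -13], [-1, 2, -1], [-2, 0, x - 4]]) - (10)·det([[-7, x - 2, -1], [-1, 2, x - 4], [-2, 0, -2]]).

Evaluating gives χ_A(x) = x^4 - 5x^3 + 6x^2 + 4x - 8 = (x - 2)^3(x + 1).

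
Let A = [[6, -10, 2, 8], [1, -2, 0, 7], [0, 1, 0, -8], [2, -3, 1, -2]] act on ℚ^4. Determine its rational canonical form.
The invariant factors of A (the non-unit diagonal entries of the Smith normal form of xI - A over ℚ[x]) are (x - 2)(x^3 + 3x - 1), each dividing the next. The characteristic polynomial is their product, (x - 2)(x^3 + 3x - 1).

The rational canonical form is the block-diagonal matrix of companion matrices C(f_i):
R = [[0, 0, 0, -2], [1, 0, 0, 7], [0, 1, 0, -3], [0, 0, 1, 2]].

Note the characteristic polynomial does not split into linear factors over ℚ, so A has no Jordan form over ℚ; the rational canonical form exists over any field.

R = [[0, 0, 0, -2], [1, 0, 0, 7], [0, 1, 0, -3], [0, 0, 1, 2]]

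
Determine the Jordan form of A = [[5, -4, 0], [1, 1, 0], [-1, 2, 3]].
The characteristic polynomial is det(xI - A) = (x - 3)^3, so the eigenvalues are 3 (algebraic multiplicity 3).

For λ = 3: rank(A - 3I) = 1, rank((A - 3I)^2) = 0. The eigenspace has dimension 3 - 1 = 2, so there are 2 Jordan blocks; the rank sequence gives block sizes [2, 1].

Assembling the blocks gives the Jordan form J above.

J = [[3, 1, 0], [0, 3, 0], [0, 0, 3]]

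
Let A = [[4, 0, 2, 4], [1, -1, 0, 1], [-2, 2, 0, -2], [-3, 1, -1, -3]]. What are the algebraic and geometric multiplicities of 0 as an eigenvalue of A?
algebraic multiplicity 4, geometric multiplicity 2

The characteristic polynomial is x^4, so the factor x appears with exponent 4: the algebraic multiplicity is 4.

rank(A) = 2, so the eigenspace has dimension 4 - 2 = 2: the geometric multiplicity is 2.

Since 2 < 4, A is not diagonalizable.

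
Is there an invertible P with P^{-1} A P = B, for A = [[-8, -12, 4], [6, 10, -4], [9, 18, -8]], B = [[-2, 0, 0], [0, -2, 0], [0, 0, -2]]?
No.

Both have characteristic polynomial (x + 2)^3, but the minimal polynomial of A is (x + 2)^2 while the minimal polynomial of B is x + 2. The minimal polynomial is a similarity invariant, so A and B are not similar.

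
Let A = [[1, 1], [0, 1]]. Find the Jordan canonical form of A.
J = [[1, 1], [0, 1]]

The characteristic polynomial is det(xI - A) = (x - 1)^2, so the eigenvalues are 1 (algebraic multiplicity 2).

For λ = 1: rank(A - I) = 1, rank((A - I)^2) = 0. The eigenspace has dimension 2 - 1 = 1, so there is 1 Jordan block; the rank sequence gives block sizes [2].

Assembling the blocks gives the Jordan form J above.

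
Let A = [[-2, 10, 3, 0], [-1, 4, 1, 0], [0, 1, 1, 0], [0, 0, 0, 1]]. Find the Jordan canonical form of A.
J = [[1, 1, 0, 0], [0, 1, 1, 0], [0, 0, 1, 0], [0, 0, 0, 1]]

The characteristic polynomial is det(xI - A) = (x - 1)^4, so the eigenvalues are 1 (algebraic multiplicity 4).

For λ = 1: rank(A - I) = 2, rank((A - I)^2) = 1, rank((A - I)^3) = 0. The eigenspace has dimension 4 - 2 = 2, so there are 2 Jordan blocks; the rank sequence gives block sizes [3, 1].

Assembling the blocks gives the Jordan form J above.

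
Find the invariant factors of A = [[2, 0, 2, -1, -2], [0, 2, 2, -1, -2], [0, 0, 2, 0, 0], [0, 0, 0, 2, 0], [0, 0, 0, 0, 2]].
x - 2, x - 2, x - 2, (x - 2)^2

The Jordan structure of A has elementary divisors (x - 2)^2, (x - 2), (x - 2), (x - 2). Arranging the block sizes at each eigenvalue in decreasing order and taking row products gives the invariant factors.

Invariant factors (smallest first, each dividing the next): x - 2, x - 2, x - 2, (x - 2)^2.

Check: the last factor (x - 2)^2 is the minimal polynomial, and the product (x - 2)^5 is the characteristic polynomial.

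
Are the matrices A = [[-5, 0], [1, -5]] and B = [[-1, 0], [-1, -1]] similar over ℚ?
trace(A) = -10 but trace(B) = -2. The trace is a similarity invariant, so A and B are not similar.

No.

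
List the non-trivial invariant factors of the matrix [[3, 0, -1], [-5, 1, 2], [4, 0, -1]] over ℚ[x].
(x - 1)^3

The Jordan structure of A has elementary divisors (x - 1)^3. Arranging the block sizes at each eigenvalue in decreasing order and taking row products gives the invariant factors.

Invariant factors (smallest first, each dividing the next): (x - 1)^3.

Check: the last factor (x - 1)^3 is the minimal polynomial, and the product (x - 1)^3 is the characteristic polynomial.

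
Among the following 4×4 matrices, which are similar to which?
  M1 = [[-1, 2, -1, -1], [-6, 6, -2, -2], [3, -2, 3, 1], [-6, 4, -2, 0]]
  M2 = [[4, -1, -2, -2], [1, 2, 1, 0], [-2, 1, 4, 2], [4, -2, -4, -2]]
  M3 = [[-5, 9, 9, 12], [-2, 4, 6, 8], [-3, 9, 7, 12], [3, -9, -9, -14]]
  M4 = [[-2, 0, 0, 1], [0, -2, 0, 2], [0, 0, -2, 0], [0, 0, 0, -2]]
Characteristic polynomials: χ_{M1} = (x - 2)^4, χ_{M2} = (x - 2)^4, χ_{M3} = (x + 2)^4, χ_{M4} = (x + 2)^4.

{M1}: invariant factors x - 2, x - 2, (x - 2)^2.

{M2}: invariant factors x - 2, (x - 2)^3.

{M3, M4}: invariant factors x + 2, x + 2, (x + 2)^2.

Matrices are similar if and only if their invariant-factor lists agree; the partition into similarity classes is {M1}, {M2}, {M3, M4}.

3 classes: {M1}, {M2}, {M3, M4}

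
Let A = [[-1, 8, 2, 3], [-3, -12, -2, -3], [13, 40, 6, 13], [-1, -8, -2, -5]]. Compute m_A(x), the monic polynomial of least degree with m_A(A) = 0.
m_A(x) = (x + 2)^2(x + 4)

The characteristic polynomial factors as (x + 2)^2(x + 4)^2. The minimal polynomial is ∏(x - λ)^{k_λ} where k_λ is the size of the largest Jordan block at λ.

For λ = -4: rank(A + 4I) = 2, and the largest Jordan block has size 1 (the smallest k with rank((A + 4I)^k) = rank((A + 4I)^(k+1))).
For λ = -2: rank(A + 2I) = 3, and the largest Jordan block has size 2 (the smallest k with rank((A + 2I)^k) = rank((A + 2I)^(k+1))).

So m_A(x) = (x + 2)^2(x + 4).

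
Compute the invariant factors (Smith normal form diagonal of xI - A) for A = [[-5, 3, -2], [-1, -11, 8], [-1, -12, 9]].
The Jordan structure of A has elementary divisors (x + 4)^2, (x - 1). Arranging the block sizes at each eigenvalue in decreasing order and taking row products gives the invariant factors.

Invariant factors (smallest first, each dividing the next): (x - 1)(x + 4)^2.

Check: the last factor (x - 1)(x + 4)^2 is the minimal polynomial, and the product (x - 1)(x + 4)^2 is the characteristic polynomial.

(x - 1)(x + 4)^2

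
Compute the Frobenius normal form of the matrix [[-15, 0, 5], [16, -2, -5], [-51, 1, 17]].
R = [[0, 0, 5], [1, 0, -1], [0, 1, 0]]

The invariant factors of A (the non-unit diagonal entries of the Smith normal form of xI - A over ℚ[x]) are x^3 + x - 5, each dividing the next. The characteristic polynomial is their product, x^3 + x - 5.

The rational canonical form is the block-diagonal matrix of companion matrices C(f_i):
R = [[0, 0, 5], [1, 0, -1], [0, 1, 0]].

Note the characteristic polynomial does not split into linear factors over ℚ, so A has no Jordan form over ℚ; the rational canonical form exists over any field.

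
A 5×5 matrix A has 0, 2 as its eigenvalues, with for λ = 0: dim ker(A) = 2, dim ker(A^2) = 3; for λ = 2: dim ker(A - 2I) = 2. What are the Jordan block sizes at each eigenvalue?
Jordan blocks: (0, 2), (0, 1), (2, 1), (2, 1)

λ = 0: successive nullity increments [2, 1] count blocks of size ≥ k; block sizes are [2, 1].
λ = 2: successive nullity increments [2] count blocks of size ≥ k; block sizes are [1, 1].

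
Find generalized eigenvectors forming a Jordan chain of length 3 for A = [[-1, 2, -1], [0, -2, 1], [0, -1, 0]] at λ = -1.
v_1 = [[0, 0, 1]]^T, v_2 = [[-1, 1, 1]]^T, v_3 = [[1, 0, 0]]^T

We seek v_1 ∈ ker((A + I)^3) \ ker((A + I)^2), then set v_{i+1} = (A + I) v_i.

One such chain is v_1 = [[0, 0, 1]]^T, v_2 = [[-1, 1, 1]]^T, v_3 = [[1, 0, 0]]^T. Check: (A + I) v_3 = [[0, 0, 0]]^T = 0.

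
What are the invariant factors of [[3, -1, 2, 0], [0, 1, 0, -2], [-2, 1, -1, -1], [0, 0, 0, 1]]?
The Jordan structure of A has elementary divisors (x - 1)^2, (x - 1)^2. Arranging the block sizes at each eigenvalue in decreasing order and taking row products gives the invariant factors.

Invariant factors (smallest first, each dividing the next): (x - 1)^2, (x - 1)^2.

Check: the last factor (x - 1)^2 is the minimal polynomial, and the product (x - 1)^4 is the characteristic polynomial.

(x - 1)^2, (x - 1)^2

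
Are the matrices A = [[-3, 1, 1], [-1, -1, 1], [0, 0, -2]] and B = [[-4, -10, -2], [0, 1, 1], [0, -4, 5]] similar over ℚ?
No.

trace(A) = -6 but trace(B) = 2. The trace is a similarity invariant, so A and B are not similar.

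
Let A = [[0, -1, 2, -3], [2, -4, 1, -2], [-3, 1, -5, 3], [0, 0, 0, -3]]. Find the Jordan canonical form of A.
The characteristic polynomial is det(xI - A) = (x + 3)^4, so the eigenvalues are -3 (algebraic multiplicity 4).

For λ = -3: rank(A + 3I) = 2, rank((A + 3I)^2) = 1, rank((A + 3I)^3) = 0. The eigenspace has dimension 4 - 2 = 2, so there are 2 Jordan blocks; the rank sequence gives block sizes [3, 1].

Assembling the blocks gives the Jordan form J above.

J = [[-3, 1, 0, 0], [0, -3, 1, 0], [0, 0, -3, 0], [0, 0, 0, -3]]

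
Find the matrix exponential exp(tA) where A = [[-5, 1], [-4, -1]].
e^{tA} = [[(1 - 2*t)*e^{-3*t}, t*e^{-3*t}], [-4*t*e^{-3*t}, (2*t + 1)*e^{-3*t}]]

A has Jordan form J = [[-3, 1], [0, -3]] with A = PJP^{-1}, so e^{tA} = P e^{tJ} P^{-1}.

For a Jordan block J_k(λ), e^{tJ_k(λ)} = e^{λt} · (I + tN + t^2 N^2/2! + ... + t^{k-1} N^{k-1}/(k-1)!) where N is the nilpotent superdiagonal part.

Assembling the blocks and conjugating back gives the entries of e^{tA} as shown above.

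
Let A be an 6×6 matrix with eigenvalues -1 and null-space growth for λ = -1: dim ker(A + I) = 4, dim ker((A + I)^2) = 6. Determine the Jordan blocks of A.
Jordan blocks: (-1, 2), (-1, 2), (-1, 1), (-1, 1)

λ = -1: successive nullity increments [4, 2] count blocks of size ≥ k; block sizes are [2, 2, 1, 1].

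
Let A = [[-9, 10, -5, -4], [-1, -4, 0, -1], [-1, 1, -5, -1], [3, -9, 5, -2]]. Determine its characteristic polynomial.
xI - A = [[x + 9, -10, 5, 4], [1, x + 4, 0, 1], [1, -1, x + 5, 1], [-3, 9, -5, x + 2]].

Expanding det(xI - A) along the first row:
det(xI - A) = + (x + 9)·det([[x + 4, 0, 1], [-1, x + 5, 1], [9, -5, x + 2]]) - (-10)·det([[1, 0, 1], [1, x + 5, 1], [-3, -5, x + 2]]) + (5)·det([[1, x + 4, 1], [1, -1, 1], [-3, 9, x + 2]]) - (4)·det([[1, x + 4, 0], [1, -1, x + 5], [-3, 9, -5]]).

Evaluating gives χ_A(x) = x^4 + 20x^3 + 150x^2 + 500x + 625 = (x + 5)^4.

χ_A(x) = (x + 5)^4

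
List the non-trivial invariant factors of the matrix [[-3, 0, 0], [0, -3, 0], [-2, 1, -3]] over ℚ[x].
x + 3, (x + 3)^2

The Jordan structure of A has elementary divisors (x + 3)^2, (x + 3). Arranging the block sizes at each eigenvalue in decreasing order and taking row products gives the invariant factors.

Invariant factors (smallest first, each dividing the next): x + 3, (x + 3)^2.

Check: the last factor (x + 3)^2 is the minimal polynomial, and the product (x + 3)^3 is the characteristic polynomial.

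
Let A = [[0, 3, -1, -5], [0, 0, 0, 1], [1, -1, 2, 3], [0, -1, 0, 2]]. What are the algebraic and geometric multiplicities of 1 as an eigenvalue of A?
The characteristic polynomial is (x - 1)^4, so the factor x - 1 appears with exponent 4: the algebraic multiplicity is 4.

rank(A - I) = 2, so the eigenspace has dimension 4 - 2 = 2: the geometric multiplicity is 2.

Since 2 < 4, A is not diagonalizable.

algebraic multiplicity 4, geometric multiplicity 2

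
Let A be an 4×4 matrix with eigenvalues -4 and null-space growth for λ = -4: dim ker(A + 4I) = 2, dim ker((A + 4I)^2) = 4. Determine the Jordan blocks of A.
Jordan blocks: (-4, 2), (-4, 2)

λ = -4: successive nullity increments [2, 2] count blocks of size ≥ k; block sizes are [2, 2].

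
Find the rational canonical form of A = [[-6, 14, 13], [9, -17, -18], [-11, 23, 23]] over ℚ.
The invariant factors of A (the non-unit diagonal entries of the Smith normal form of xI - A over ℚ[x]) are x^3 + 4x + 4, each dividing the next. The characteristic polynomial is their product, x^3 + 4x + 4.

The rational canonical form is the block-diagonal matrix of companion matrices C(f_i):
R = [[0, 0, -4], [1, 0, -4], [0, 1, 0]].

Note the characteristic polynomial does not split into linear factors over ℚ, so A has no Jordan form over ℚ; the rational canonical form exists over any field.

R = [[0, 0, -4], [1, 0, -4], [0, 1, 0]]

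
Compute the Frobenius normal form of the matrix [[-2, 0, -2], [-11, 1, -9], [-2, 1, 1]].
R = [[0, 0, -2], [1, 0, -2], [0, 1, 0]]

The invariant factors of A (the non-unit diagonal entries of the Smith normal form of xI - A over ℚ[x]) are x^3 + 2x + 2, each dividing the next. The characteristic polynomial is their product, x^3 + 2x + 2.

The rational canonical form is the block-diagonal matrix of companion matrices C(f_i):
R = [[0, 0, -2], [1, 0, -2], [0, 1, 0]].

Note the characteristic polynomial does not split into linear factors over ℚ, so A has no Jordan form over ℚ; the rational canonical form exists over any field.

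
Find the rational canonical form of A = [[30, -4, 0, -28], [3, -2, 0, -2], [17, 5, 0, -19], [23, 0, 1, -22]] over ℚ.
R = [[0, 0, 0, -24], [1, 0, 0, -2], [0, 1, 0, 1], [0, 0, 1, 6]]

The invariant factors of A (the non-unit diagonal entries of the Smith normal form of xI - A over ℚ[x]) are (x - 6)(x^3 - x - 4), each dividing the next. The characteristic polynomial is their product, (x - 6)(x^3 - x - 4).

The rational canonical form is the block-diagonal matrix of companion matrices C(f_i):
R = [[0, 0, 0, -24], [1, 0, 0, -2], [0, 1, 0, 1], [0, 0, 1, 6]].

Note the characteristic polynomial does not split into linear factors over ℚ, so A has no Jordan form over ℚ; the rational canonical form exists over any field.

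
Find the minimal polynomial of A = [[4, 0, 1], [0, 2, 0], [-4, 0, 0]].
m_A(x) = (x - 2)^2

The characteristic polynomial factors as (x - 2)^3. The minimal polynomial is ∏(x - λ)^{k_λ} where k_λ is the size of the largest Jordan block at λ.

For λ = 2: rank(A - 2I) = 1, and the largest Jordan block has size 2 (the smallest k with rank((A - 2I)^k) = rank((A - 2I)^(k+1))).

So m_A(x) = (x - 2)^2.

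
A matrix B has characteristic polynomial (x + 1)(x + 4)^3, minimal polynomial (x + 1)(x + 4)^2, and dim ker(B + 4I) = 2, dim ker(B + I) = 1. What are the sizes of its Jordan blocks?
Jordan blocks: (-4, 2), (-4, 1), (-1, 1)

λ = -4: algebraic multiplicity 3 (exponent in χ_B), largest block size 2 (exponent in m_B), 2 blocks (geometric multiplicity). These force block sizes [2, 1].
λ = -1: algebraic multiplicity 1 (exponent in χ_B), largest block size 1 (exponent in m_B), 1 block (geometric multiplicity). This forces block sizes [1].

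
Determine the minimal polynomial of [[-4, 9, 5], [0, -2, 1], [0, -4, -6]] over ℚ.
m_A(x) = (x + 4)^3

The characteristic polynomial factors as (x + 4)^3. The minimal polynomial is ∏(x - λ)^{k_λ} where k_λ is the size of the largest Jordan block at λ.

For λ = -4: rank(A + 4I) = 2, and the largest Jordan block has size 3 (the smallest k with rank((A + 4I)^k) = rank((A + 4I)^(k+1))).

So m_A(x) = (x + 4)^3.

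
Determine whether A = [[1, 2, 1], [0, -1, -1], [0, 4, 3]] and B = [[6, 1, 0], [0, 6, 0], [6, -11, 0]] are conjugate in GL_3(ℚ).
trace(A) = 3 but trace(B) = 12. The trace is a similarity invariant, so A and B are not similar.

No.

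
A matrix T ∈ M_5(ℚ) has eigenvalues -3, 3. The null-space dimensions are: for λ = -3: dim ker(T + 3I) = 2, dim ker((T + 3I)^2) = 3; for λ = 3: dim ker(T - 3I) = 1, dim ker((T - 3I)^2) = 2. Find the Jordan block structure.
λ = -3: successive nullity increments [2, 1] count blocks of size ≥ k; block sizes are [2, 1].
λ = 3: successive nullity increments [1, 1] count blocks of size ≥ k; block sizes are [2].

Jordan blocks: (-3, 2), (-3, 1), (3, 2)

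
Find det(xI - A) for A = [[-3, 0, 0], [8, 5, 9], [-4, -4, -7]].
χ_A(x) = (x + 1)^2(x + 3)

xI - A = [[x + 3, 0, 0], [-8, x - 5, -9], [4, 4, x + 7]].

Expanding det(xI - A) along the first row:
det(xI - A) = + (x + 3)·det([[x - 5, -9], [4, x + 7]]) - (0)·det([[-8, -9], [4, x + 7]]) + (0)·det([[-8, x - 5], [4, 4]]).

Evaluating gives χ_A(x) = x^3 + 5x^2 + 7x + 3 = (x + 1)^2(x + 3).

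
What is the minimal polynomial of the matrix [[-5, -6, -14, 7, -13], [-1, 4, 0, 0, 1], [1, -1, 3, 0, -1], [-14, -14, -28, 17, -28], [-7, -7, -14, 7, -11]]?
m_A(x) = (x - 3)^2(x + 4)

The characteristic polynomial factors as (x - 3)^4(x + 4). The minimal polynomial is ∏(x - λ)^{k_λ} where k_λ is the size of the largest Jordan block at λ.

For λ = -4: rank(A + 4I) = 4, and the largest Jordan block has size 1 (the smallest k with rank((A + 4I)^k) = rank((A + 4I)^(k+1))).
For λ = 3: rank(A - 3I) = 2, and the largest Jordan block has size 2 (the smallest k with rank((A - 3I)^k) = rank((A - 3I)^(k+1))).

So m_A(x) = (x - 3)^2(x + 4).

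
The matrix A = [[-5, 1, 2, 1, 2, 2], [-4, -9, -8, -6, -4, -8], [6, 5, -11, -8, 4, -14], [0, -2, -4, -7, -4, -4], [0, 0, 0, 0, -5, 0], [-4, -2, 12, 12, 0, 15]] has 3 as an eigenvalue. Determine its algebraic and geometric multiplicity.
algebraic multiplicity 1, geometric multiplicity 1

The characteristic polynomial is (x - 3)(x + 5)^5, so the factor x - 3 appears with exponent 1: the algebraic multiplicity is 1.

rank(A - 3I) = 5, so the eigenspace has dimension 6 - 5 = 1: the geometric multiplicity is 1.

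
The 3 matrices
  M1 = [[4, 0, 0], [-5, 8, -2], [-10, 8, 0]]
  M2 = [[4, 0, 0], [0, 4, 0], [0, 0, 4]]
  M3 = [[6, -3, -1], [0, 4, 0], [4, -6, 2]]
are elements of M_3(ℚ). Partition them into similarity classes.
2 classes: {M1, M3}, {M2}

Characteristic polynomials: χ_{M1} = (x - 4)^3, χ_{M2} = (x - 4)^3, χ_{M3} = (x - 4)^3.

{M1, M3}: invariant factors x - 4, (x - 4)^2.

{M2}: invariant factors x - 4, x - 4, x - 4.

Matrices are similar if and only if their invariant-factor lists agree; the partition into similarity classes is {M1, M3}, {M2}.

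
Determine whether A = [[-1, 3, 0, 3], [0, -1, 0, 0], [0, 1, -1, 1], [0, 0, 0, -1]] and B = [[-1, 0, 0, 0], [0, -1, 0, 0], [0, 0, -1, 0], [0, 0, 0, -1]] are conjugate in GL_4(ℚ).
No.

Both have characteristic polynomial (x + 1)^4, but the minimal polynomial of A is (x + 1)^2 while the minimal polynomial of B is x + 1. The minimal polynomial is a similarity invariant, so A and B are not similar.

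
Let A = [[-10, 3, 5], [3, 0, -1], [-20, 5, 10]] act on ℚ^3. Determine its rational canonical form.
The invariant factors of A (the non-unit diagonal entries of the Smith normal form of xI - A over ℚ[x]) are x^3 - 4x + 5, each dividing the next. The characteristic polynomial is their product, x^3 - 4x + 5.

The rational canonical form is the block-diagonal matrix of companion matrices C(f_i):
R = [[0, 0, -5], [1, 0, 4], [0, 1, 0]].

Note the characteristic polynomial does not split into linear factors over ℚ, so A has no Jordan form over ℚ; the rational canonical form exists over any field.

R = [[0, 0, -5], [1, 0, 4], [0, 1, 0]]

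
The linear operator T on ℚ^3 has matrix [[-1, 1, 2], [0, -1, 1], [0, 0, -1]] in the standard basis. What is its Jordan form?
J = [[-1, 1, 0], [0, -1, 1], [0, 0, -1]]

The characteristic polynomial is det(xI - A) = (x + 1)^3, so the eigenvalues are -1 (algebraic multiplicity 3).

For λ = -1: rank(A + I) = 2, rank((A + I)^2) = 1, rank((A + I)^3) = 0. The eigenspace has dimension 3 - 2 = 1, so there is 1 Jordan block; the rank sequence gives block sizes [3].

Assembling the blocks gives the Jordan form J above.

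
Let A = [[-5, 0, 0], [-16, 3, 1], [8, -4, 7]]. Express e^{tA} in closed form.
e^{tA} = [[e^{-5*t}, 0, 0], [2*((2*t - 1)*e^{10*t} + 1)*e^{-5*t}, (1 - 2*t)*e^{5*t}, t*e^{5*t}], [8*t*e^{5*t}, -4*t*e^{5*t}, (2*t + 1)*e^{5*t}]]

A has Jordan form J = [[-5, 0, 0], [0, 5, 1], [0, 0, 5]] with A = PJP^{-1}, so e^{tA} = P e^{tJ} P^{-1}.

For a Jordan block J_k(λ), e^{tJ_k(λ)} = e^{λt} · (I + tN + t^2 N^2/2! + ... + t^{k-1} N^{k-1}/(k-1)!) where N is the nilpotent superdiagonal part.

Assembling the blocks and conjugating back gives the entries of e^{tA} as shown above.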